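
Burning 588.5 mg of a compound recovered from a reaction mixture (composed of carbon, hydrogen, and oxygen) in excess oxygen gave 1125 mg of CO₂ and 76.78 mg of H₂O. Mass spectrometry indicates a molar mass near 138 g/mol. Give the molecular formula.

C6H2O4

mol C = 1.125 g CO₂ ÷ 44.009 g/mol = 0.025563 mol
mol H = 2 × 0.07678 g H₂O ÷ 18.015 g/mol = 0.0085240 mol
mass O = 0.5885 − (0.30704 + 0.0085922) = 0.27287 g → mol O = 0.27287 ÷ 15.999 = 0.017056 mol
Divide by the smallest (0.0085240 mol): C 2.999, H 1.000, O 2.001
Empirical formula: C3HO2
Empirical-formula mass = 69.04 g/mol; 138 ÷ 69.04 ≈ 2, so the molecular formula is C6H2O4.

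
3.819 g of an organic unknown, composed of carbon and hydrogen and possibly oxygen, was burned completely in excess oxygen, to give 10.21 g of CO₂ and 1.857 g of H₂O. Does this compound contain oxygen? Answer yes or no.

mol C = 10.21 g CO₂ ÷ 44.009 g/mol = 0.23200 mol
mol H = 2 × 1.857 g H₂O ÷ 18.015 g/mol = 0.20616 mol
C and H account for only 2.9943 g of the 3.819 g sample; the remaining 0.82466 g must be oxygen.

yes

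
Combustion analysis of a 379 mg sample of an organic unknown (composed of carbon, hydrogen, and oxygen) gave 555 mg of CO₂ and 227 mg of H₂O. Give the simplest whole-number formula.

CH2O

mol C = 0.555 g CO₂ ÷ 44.009 g/mol = 0.01261 mol
mol H = 2 × 0.227 g H₂O ÷ 18.015 g/mol = 0.02520 mol
mass O = 0.379 − (0.1515 + 0.02540) = 0.2021 g → mol O = 0.2021 ÷ 15.999 = 0.01263 mol
Divide by the smallest (0.01261 mol): C 1.000, H 1.998, O 1.002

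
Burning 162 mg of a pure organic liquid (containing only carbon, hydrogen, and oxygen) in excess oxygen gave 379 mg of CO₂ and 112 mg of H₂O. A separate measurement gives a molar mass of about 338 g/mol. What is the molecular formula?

mol C = 0.379 g CO₂ ÷ 44.009 g/mol = 0.008612 mol
mol H = 2 × 0.112 g H₂O ÷ 18.015 g/mol = 0.01243 mol
mass O = 0.162 − (0.1034 + 0.01253) = 0.04603 g → mol O = 0.04603 ÷ 15.999 = 0.002877 mol
Divide by the smallest (0.002877 mol): C 2.993, H 4.322, O 1.000
Multiplying each by 3 gives whole numbers: C 8.98, H 12.97, O 3.00
Empirical formula: C9H13O3
Empirical-formula mass = 169.20 g/mol; 338 ÷ 169.20 ≈ 2, so the molecular formula is C18H26O6.

C18H26O6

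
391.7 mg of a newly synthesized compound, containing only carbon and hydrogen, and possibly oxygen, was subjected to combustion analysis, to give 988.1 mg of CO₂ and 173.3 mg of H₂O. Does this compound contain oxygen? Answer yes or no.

yes

mol C = 0.9881 g CO₂ ÷ 44.009 g/mol = 0.022452 mol
mol H = 2 × 0.1733 g H₂O ÷ 18.015 g/mol = 0.019240 mol
C and H account for only 0.28907 g of the 0.3917 g sample; the remaining 0.10263 g must be oxygen.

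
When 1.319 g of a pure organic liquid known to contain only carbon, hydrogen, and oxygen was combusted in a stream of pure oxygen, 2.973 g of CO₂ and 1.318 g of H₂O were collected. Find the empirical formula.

C6H13O2

mol C = 2.973 g CO₂ ÷ 44.009 g/mol = 0.067554 mol
mol H = 2 × 1.318 g H₂O ÷ 18.015 g/mol = 0.14632 mol
mass O = 1.319 − (0.81140 + 0.14749) = 0.36011 g → mol O = 0.36011 ÷ 15.999 = 0.022508 mol
Divide by the smallest (0.022508 mol): C 3.001, H 6.501, O 1.000
Multiplying each by 2 gives whole numbers: C 6.00, H 13.00, O 2.00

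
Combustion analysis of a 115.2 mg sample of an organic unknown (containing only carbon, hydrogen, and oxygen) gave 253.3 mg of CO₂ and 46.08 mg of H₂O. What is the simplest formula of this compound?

mol C = 0.2533 g CO₂ ÷ 44.009 g/mol = 0.0057556 mol
mol H = 2 × 0.04608 g H₂O ÷ 18.015 g/mol = 0.0051157 mol
mass O = 0.1152 − (0.069131 + 0.0051567) = 0.040912 g → mol O = 0.040912 ÷ 15.999 = 0.0025572 mol
Divide by the smallest (0.0025572 mol): C 2.251, H 2.001, O 1.000
Multiplying each by 4 gives whole numbers: C 9.00, H 8.00, O 4.00

C9H8O4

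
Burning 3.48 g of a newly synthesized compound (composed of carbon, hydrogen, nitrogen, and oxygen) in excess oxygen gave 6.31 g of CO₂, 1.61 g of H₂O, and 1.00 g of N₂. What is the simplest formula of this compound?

C4H5N2O

mol C = 6.31 g CO₂ ÷ 44.009 g/mol = 0.1434 mol
mol H = 2 × 1.61 g H₂O ÷ 18.015 g/mol = 0.1787 mol
mol N = 2 × 1.00 g N₂ ÷ 28.014 g/mol = 0.07139 mol
mass O = 3.48 − (1.722 + 0.1802 + 1.000) = 0.5777 g → mol O = 0.5777 ÷ 15.999 = 0.03611 mol
Divide by the smallest (0.03611 mol): C 3.971, H 4.950, N 1.977, O 1.000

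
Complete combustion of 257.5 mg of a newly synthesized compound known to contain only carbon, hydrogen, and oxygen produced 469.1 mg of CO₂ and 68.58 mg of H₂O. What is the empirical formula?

C7H5O5

mol C = 0.4691 g CO₂ ÷ 44.009 g/mol = 0.010659 mol
mol H = 2 × 0.06858 g H₂O ÷ 18.015 g/mol = 0.0076137 mol
mass O = 0.2575 − (0.12803 + 0.0076746) = 0.12180 g → mol O = 0.12180 ÷ 15.999 = 0.0076128 mol
Divide by the smallest (0.0076128 mol): C 1.400, H 1.000, O 1.000
Multiplying each by 5 gives whole numbers: C 7.00, H 5.00, O 5.00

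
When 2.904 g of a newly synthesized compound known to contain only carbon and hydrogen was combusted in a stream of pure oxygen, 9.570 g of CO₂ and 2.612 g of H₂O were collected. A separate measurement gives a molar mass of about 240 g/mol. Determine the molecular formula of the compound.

C18H24

mol C = 9.570 g CO₂ ÷ 44.009 g/mol = 0.21746 mol
mol H = 2 × 2.612 g H₂O ÷ 18.015 g/mol = 0.28998 mol
Divide by the smallest (0.21746 mol): C 1.000, H 1.334
Multiplying each by 3 gives whole numbers: C 3.00, H 4.00
Empirical formula: C3H4
Empirical-formula mass = 40.06 g/mol; 240 ÷ 40.06 ≈ 6, so the molecular formula is C18H24.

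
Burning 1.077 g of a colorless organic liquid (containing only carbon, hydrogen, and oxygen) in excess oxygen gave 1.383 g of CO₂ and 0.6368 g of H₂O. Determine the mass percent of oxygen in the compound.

mol C = 1.383 g CO₂ ÷ 44.009 g/mol = 0.031425 mol
mol H = 2 × 0.6368 g H₂O ÷ 18.015 g/mol = 0.070697 mol
mass O = 1.077 − (0.37745 + 0.071262) = 0.62829 g → mol O = 0.62829 ÷ 15.999 = 0.039270 mol
mass % O = 0.62829 g ÷ 1.077 g × 100%

58.34%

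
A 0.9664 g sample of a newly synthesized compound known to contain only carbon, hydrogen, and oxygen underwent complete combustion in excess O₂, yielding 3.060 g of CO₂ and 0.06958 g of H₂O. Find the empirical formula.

C9HO

mol C = 3.060 g CO₂ ÷ 44.009 g/mol = 0.069531 mol
mol H = 2 × 0.06958 g H₂O ÷ 18.015 g/mol = 0.0077247 mol
mass O = 0.9664 − (0.83514 + 0.0077865) = 0.12347 g → mol O = 0.12347 ÷ 15.999 = 0.0077176 mol
Divide by the smallest (0.0077176 mol): C 9.009, H 1.001, O 1.000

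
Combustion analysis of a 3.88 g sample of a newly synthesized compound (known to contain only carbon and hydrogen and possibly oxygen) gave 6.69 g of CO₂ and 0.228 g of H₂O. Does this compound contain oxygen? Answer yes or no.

mol C = 6.69 g CO₂ ÷ 44.009 g/mol = 0.1520 mol
mol H = 2 × 0.228 g H₂O ÷ 18.015 g/mol = 0.02531 mol
C and H account for only 1.851 g of the 3.88 g sample; the remaining 2.029 g must be oxygen.

yes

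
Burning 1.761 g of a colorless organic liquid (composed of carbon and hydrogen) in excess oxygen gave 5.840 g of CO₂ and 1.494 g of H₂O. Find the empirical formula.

C4H5

mol C = 5.840 g CO₂ ÷ 44.009 g/mol = 0.13270 mol
mol H = 2 × 1.494 g H₂O ÷ 18.015 g/mol = 0.16586 mol
Divide by the smallest (0.13270 mol): C 1.000, H 1.250
Multiplying each by 4 gives whole numbers: C 4.00, H 5.00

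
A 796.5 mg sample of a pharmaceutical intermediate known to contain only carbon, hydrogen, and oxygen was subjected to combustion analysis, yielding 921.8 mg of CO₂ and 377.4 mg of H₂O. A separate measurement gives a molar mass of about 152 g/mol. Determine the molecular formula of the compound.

C4H8O6

mol C = 0.9218 g CO₂ ÷ 44.009 g/mol = 0.020946 mol
mol H = 2 × 0.3774 g H₂O ÷ 18.015 g/mol = 0.041898 mol
mass O = 0.7965 − (0.25158 + 0.042234) = 0.50269 g → mol O = 0.50269 ÷ 15.999 = 0.031420 mol
Divide by the smallest (0.020946 mol): C 1.000, H 2.000, O 1.500
Multiplying each by 2 gives whole numbers: C 2.00, H 4.00, O 3.00
Empirical formula: C2H4O3
Empirical-formula mass = 76.05 g/mol; 152 ÷ 76.05 ≈ 2, so the molecular formula is C4H8O6.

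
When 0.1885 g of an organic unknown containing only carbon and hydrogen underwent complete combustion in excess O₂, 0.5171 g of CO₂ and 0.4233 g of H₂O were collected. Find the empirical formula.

mol C = 0.5171 g CO₂ ÷ 44.009 g/mol = 0.011750 mol
mol H = 2 × 0.4233 g H₂O ÷ 18.015 g/mol = 0.046994 mol
Divide by the smallest (0.011750 mol): C 1.000, H 4.000

CH4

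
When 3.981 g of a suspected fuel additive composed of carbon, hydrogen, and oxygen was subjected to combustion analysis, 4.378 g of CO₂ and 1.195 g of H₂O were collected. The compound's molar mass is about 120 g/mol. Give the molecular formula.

C3H4O5

mol C = 4.378 g CO₂ ÷ 44.009 g/mol = 0.099480 mol
mol H = 2 × 1.195 g H₂O ÷ 18.015 g/mol = 0.13267 mol
mass O = 3.981 − (1.1949 + 0.13373) = 2.6524 g → mol O = 2.6524 ÷ 15.999 = 0.16579 mol
Divide by the smallest (0.099480 mol): C 1.000, H 1.334, O 1.667
Multiplying each by 3 gives whole numbers: C 3.00, H 4.00, O 5.00
Empirical formula: C3H4O5
Empirical-formula mass = 120.06 g/mol; 120 ÷ 120.06 ≈ 1, so the molecular formula is C3H4O5.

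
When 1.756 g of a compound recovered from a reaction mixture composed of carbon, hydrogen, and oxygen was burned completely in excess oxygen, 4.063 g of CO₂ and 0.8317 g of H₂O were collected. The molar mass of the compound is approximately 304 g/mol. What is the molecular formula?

mol C = 4.063 g CO₂ ÷ 44.009 g/mol = 0.092322 mol
mol H = 2 × 0.8317 g H₂O ÷ 18.015 g/mol = 0.092334 mol
mass O = 1.756 − (1.1089 + 0.093073) = 0.55405 g → mol O = 0.55405 ÷ 15.999 = 0.034630 mol
Divide by the smallest (0.034630 mol): C 2.666, H 2.666, O 1.000
Multiplying each by 3 gives whole numbers: C 8.00, H 8.00, O 3.00
Empirical formula: C8H8O3
Empirical-formula mass = 152.15 g/mol; 304 ÷ 152.15 ≈ 2, so the molecular formula is C16H16O6.

C16H16O6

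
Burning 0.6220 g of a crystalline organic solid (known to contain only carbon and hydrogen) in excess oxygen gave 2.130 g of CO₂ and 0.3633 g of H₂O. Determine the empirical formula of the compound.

mol C = 2.130 g CO₂ ÷ 44.009 g/mol = 0.048399 mol
mol H = 2 × 0.3633 g H₂O ÷ 18.015 g/mol = 0.040333 mol
Divide by the smallest (0.040333 mol): C 1.200, H 1.000
Multiplying each by 5 gives whole numbers: C 6.00, H 5.00

C6H5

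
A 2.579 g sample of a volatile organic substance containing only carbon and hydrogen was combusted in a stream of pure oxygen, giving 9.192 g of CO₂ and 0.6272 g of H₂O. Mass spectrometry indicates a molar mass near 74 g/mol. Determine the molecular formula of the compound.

mol C = 9.192 g CO₂ ÷ 44.009 g/mol = 0.20887 mol
mol H = 2 × 0.6272 g H₂O ÷ 18.015 g/mol = 0.069631 mol
Divide by the smallest (0.069631 mol): C 3.000, H 1.000
Empirical formula: C3H
Empirical-formula mass = 37.04 g/mol; 74 ÷ 37.04 ≈ 2, so the molecular formula is C6H2.

C6H2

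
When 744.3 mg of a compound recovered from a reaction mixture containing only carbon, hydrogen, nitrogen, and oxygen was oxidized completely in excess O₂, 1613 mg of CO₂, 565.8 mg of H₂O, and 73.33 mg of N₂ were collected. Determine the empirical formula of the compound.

mol C = 1.613 g CO₂ ÷ 44.009 g/mol = 0.036652 mol
mol H = 2 × 0.5658 g H₂O ÷ 18.015 g/mol = 0.062814 mol
mol N = 2 × 0.07333 g N₂ ÷ 28.014 g/mol = 0.0052352 mol
mass O = 0.7443 − (0.44022 + 0.063317 + 0.073330) = 0.16743 g → mol O = 0.16743 ÷ 15.999 = 0.010465 mol
Divide by the smallest (0.0052352 mol): C 7.001, H 11.998, N 1.000, O 1.999

C7H12NO2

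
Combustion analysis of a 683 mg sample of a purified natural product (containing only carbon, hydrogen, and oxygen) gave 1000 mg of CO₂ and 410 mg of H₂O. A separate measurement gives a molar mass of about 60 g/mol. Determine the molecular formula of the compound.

C2H4O2

mol C = 1.00 g CO₂ ÷ 44.009 g/mol = 0.02272 mol
mol H = 2 × 0.410 g H₂O ÷ 18.015 g/mol = 0.04552 mol
mass O = 0.683 − (0.2729 + 0.04588) = 0.3642 g → mol O = 0.3642 ÷ 15.999 = 0.02276 mol
Divide by the smallest (0.02272 mol): C 1.000, H 2.003, O 1.002
Empirical formula: CH2O
Empirical-formula mass = 30.03 g/mol; 60 ÷ 30.03 ≈ 2, so the molecular formula is C2H4O2.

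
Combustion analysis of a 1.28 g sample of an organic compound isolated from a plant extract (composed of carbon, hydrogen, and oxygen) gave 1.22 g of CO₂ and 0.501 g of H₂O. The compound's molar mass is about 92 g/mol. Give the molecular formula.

C2H4O4

mol C = 1.22 g CO₂ ÷ 44.009 g/mol = 0.02772 mol
mol H = 2 × 0.501 g H₂O ÷ 18.015 g/mol = 0.05562 mol
mass O = 1.28 − (0.3330 + 0.05607) = 0.8910 g → mol O = 0.8910 ÷ 15.999 = 0.05569 mol
Divide by the smallest (0.02772 mol): C 1.000, H 2.006, O 2.009
Empirical formula: CH2O2
Empirical-formula mass = 46.02 g/mol; 92 ÷ 46.02 ≈ 2, so the molecular formula is C2H4O4.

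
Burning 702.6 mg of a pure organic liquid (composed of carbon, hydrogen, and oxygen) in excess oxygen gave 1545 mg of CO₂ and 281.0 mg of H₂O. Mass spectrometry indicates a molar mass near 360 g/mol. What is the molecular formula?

C18H16O8

mol C = 1.545 g CO₂ ÷ 44.009 g/mol = 0.035106 mol
mol H = 2 × 0.2810 g H₂O ÷ 18.015 g/mol = 0.031196 mol
mass O = 0.7026 − (0.42166 + 0.031446) = 0.24949 g → mol O = 0.24949 ÷ 15.999 = 0.015594 mol
Divide by the smallest (0.015594 mol): C 2.251, H 2.001, O 1.000
Multiplying each by 4 gives whole numbers: C 9.01, H 8.00, O 4.00
Empirical formula: C9H8O4
Empirical-formula mass = 180.16 g/mol; 360 ÷ 180.16 ≈ 2, so the molecular formula is C18H16O8.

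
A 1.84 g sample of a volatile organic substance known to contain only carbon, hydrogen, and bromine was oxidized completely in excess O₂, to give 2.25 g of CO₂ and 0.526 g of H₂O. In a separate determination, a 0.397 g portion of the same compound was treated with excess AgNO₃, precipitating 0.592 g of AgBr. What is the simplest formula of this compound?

C7H8Br2

mol C = 2.25 g CO₂ ÷ 44.009 g/mol = 0.05113 mol
mol H = 2 × 0.526 g H₂O ÷ 18.015 g/mol = 0.05840 mol
From the AgBr data: mol Br per gram of compound = (0.592 ÷ 187.772) ÷ 0.397 = 0.007941 mol/g, so in the 1.84 g combustion sample mol Br = 0.01461 mol
Divide by the smallest (0.01461 mol): C 3.499, H 3.996, Br 1.000
Multiplying each by 2 gives whole numbers: C 7.00, H 7.99, Br 2.00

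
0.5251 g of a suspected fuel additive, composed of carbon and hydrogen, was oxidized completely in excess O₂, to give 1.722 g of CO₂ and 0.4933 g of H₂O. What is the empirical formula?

mol C = 1.722 g CO₂ ÷ 44.009 g/mol = 0.039128 mol
mol H = 2 × 0.4933 g H₂O ÷ 18.015 g/mol = 0.054765 mol
Divide by the smallest (0.039128 mol): C 1.000, H 1.400
Multiplying each by 5 gives whole numbers: C 5.00, H 7.00

C5H7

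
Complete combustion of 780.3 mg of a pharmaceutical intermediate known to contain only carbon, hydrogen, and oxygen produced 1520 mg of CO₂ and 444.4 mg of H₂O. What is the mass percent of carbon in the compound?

53.16%

mol C = 1.520 g CO₂ ÷ 44.009 g/mol = 0.034538 mol
mol H = 2 × 0.4444 g H₂O ÷ 18.015 g/mol = 0.049337 mol
mass O = 0.7803 − (0.41484 + 0.049731) = 0.31573 g → mol O = 0.31573 ÷ 15.999 = 0.019734 mol
mass % C = 0.41484 g ÷ 0.7803 g × 100%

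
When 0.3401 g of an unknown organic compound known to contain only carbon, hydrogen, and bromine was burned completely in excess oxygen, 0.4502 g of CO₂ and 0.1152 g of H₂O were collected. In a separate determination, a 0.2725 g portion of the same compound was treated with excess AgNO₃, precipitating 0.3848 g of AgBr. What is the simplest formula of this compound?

C4H5Br

mol C = 0.4502 g CO₂ ÷ 44.009 g/mol = 0.010230 mol
mol H = 2 × 0.1152 g H₂O ÷ 18.015 g/mol = 0.012789 mol
From the AgBr data: mol Br per gram of compound = (0.3848 ÷ 187.772) ÷ 0.2725 = 0.0075203 mol/g, so in the 0.3401 g combustion sample mol Br = 0.0025577 mol
Divide by the smallest (0.0025577 mol): C 4.000, H 5.000, Br 1.000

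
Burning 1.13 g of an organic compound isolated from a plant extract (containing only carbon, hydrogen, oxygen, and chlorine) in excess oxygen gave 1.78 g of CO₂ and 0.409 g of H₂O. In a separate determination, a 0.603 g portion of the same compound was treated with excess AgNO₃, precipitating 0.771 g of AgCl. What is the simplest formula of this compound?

C8H9Cl2O3

mol C = 1.78 g CO₂ ÷ 44.009 g/mol = 0.04045 mol
mol H = 2 × 0.409 g H₂O ÷ 18.015 g/mol = 0.04541 mol
From the AgCl data: mol Cl per gram of compound = (0.771 ÷ 143.318) ÷ 0.603 = 0.008921 mol/g, so in the 1.13 g combustion sample mol Cl = 0.01008 mol
mass O = 1.13 − (0.4858 + 0.04577 + 0.3574) = 0.2410 g → mol O = 0.2410 ÷ 15.999 = 0.01507 mol
Divide by the smallest (0.01008 mol): C 4.012, H 4.504, Cl 1.000, O 1.495
Multiplying each by 2 gives whole numbers: C 8.02, H 9.01, Cl 2.00, O 2.99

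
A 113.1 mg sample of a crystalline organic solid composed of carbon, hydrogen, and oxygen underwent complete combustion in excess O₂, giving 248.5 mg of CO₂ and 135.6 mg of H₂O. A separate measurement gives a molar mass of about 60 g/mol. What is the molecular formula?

C3H8O

mol C = 0.2485 g CO₂ ÷ 44.009 g/mol = 0.0056466 mol
mol H = 2 × 0.1356 g H₂O ÷ 18.015 g/mol = 0.015054 mol
mass O = 0.1131 − (0.067821 + 0.015175) = 0.030104 g → mol O = 0.030104 ÷ 15.999 = 0.0018816 mol
Divide by the smallest (0.0018816 mol): C 3.001, H 8.001, O 1.000
Empirical formula: C3H8O
Empirical-formula mass = 60.10 g/mol; 60 ÷ 60.10 ≈ 1, so the molecular formula is C3H8O.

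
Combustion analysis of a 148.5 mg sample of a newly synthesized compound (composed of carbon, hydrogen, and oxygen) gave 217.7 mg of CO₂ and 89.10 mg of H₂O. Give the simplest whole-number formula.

CH2O

mol C = 0.2177 g CO₂ ÷ 44.009 g/mol = 0.0049467 mol
mol H = 2 × 0.08910 g H₂O ÷ 18.015 g/mol = 0.0098918 mol
mass O = 0.1485 − (0.059415 + 0.0099709) = 0.079114 g → mol O = 0.079114 ÷ 15.999 = 0.0049449 mol
Divide by the smallest (0.0049449 mol): C 1.000, H 2.000, O 1.000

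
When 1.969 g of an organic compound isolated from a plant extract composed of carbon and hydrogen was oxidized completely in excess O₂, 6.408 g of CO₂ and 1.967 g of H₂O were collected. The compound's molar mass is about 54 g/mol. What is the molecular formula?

mol C = 6.408 g CO₂ ÷ 44.009 g/mol = 0.14561 mol
mol H = 2 × 1.967 g H₂O ÷ 18.015 g/mol = 0.21837 mol
Divide by the smallest (0.14561 mol): C 1.000, H 1.500
Multiplying each by 2 gives whole numbers: C 2.00, H 3.00
Empirical formula: C2H3
Empirical-formula mass = 27.05 g/mol; 54 ÷ 27.05 ≈ 2, so the molecular formula is C4H6.

C4H6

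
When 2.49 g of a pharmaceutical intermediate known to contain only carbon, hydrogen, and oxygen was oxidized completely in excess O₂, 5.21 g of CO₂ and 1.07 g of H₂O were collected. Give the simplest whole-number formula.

C2H2O

mol C = 5.21 g CO₂ ÷ 44.009 g/mol = 0.1184 mol
mol H = 2 × 1.07 g H₂O ÷ 18.015 g/mol = 0.1188 mol
mass O = 2.49 − (1.422 + 0.1197) = 0.9483 g → mol O = 0.9483 ÷ 15.999 = 0.05927 mol
Divide by the smallest (0.05927 mol): C 1.997, H 2.004, O 1.000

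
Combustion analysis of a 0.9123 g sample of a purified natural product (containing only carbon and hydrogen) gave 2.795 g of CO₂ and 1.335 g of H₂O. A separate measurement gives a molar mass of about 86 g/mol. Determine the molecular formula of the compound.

C6H14

mol C = 2.795 g CO₂ ÷ 44.009 g/mol = 0.063510 mol
mol H = 2 × 1.335 g H₂O ÷ 18.015 g/mol = 0.14821 mol
Divide by the smallest (0.063510 mol): C 1.000, H 2.334
Multiplying each by 3 gives whole numbers: C 3.00, H 7.00
Empirical formula: C3H7
Empirical-formula mass = 43.09 g/mol; 86 ÷ 43.09 ≈ 2, so the molecular formula is C6H14.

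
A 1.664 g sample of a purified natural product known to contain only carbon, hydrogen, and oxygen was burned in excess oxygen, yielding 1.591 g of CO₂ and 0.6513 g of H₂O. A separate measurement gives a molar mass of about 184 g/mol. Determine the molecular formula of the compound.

mol C = 1.591 g CO₂ ÷ 44.009 g/mol = 0.036152 mol
mol H = 2 × 0.6513 g H₂O ÷ 18.015 g/mol = 0.072306 mol
mass O = 1.664 − (0.43422 + 0.072885) = 1.1569 g → mol O = 1.1569 ÷ 15.999 = 0.072311 mol
Divide by the smallest (0.036152 mol): C 1.000, H 2.000, O 2.000
Empirical formula: CH2O2
Empirical-formula mass = 46.02 g/mol; 184 ÷ 46.02 ≈ 4, so the molecular formula is C4H8O8.

C4H8O8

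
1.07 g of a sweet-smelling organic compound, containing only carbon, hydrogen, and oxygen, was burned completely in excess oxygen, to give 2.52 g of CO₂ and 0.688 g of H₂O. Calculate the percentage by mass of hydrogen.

mol C = 2.52 g CO₂ ÷ 44.009 g/mol = 0.05726 mol
mol H = 2 × 0.688 g H₂O ÷ 18.015 g/mol = 0.07638 mol
mass O = 1.07 − (0.6878 + 0.07699) = 0.3052 g → mol O = 0.3052 ÷ 15.999 = 0.01908 mol
mass % H = 0.07699 g ÷ 1.07 g × 100%

7.2%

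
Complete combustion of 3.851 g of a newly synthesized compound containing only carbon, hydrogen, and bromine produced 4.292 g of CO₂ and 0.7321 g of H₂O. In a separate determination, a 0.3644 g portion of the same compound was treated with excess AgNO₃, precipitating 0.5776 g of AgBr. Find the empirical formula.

C6H5Br2

mol C = 4.292 g CO₂ ÷ 44.009 g/mol = 0.097526 mol
mol H = 2 × 0.7321 g H₂O ÷ 18.015 g/mol = 0.081277 mol
From the AgBr data: mol Br per gram of compound = (0.5776 ÷ 187.772) ÷ 0.3644 = 0.0084415 mol/g, so in the 3.851 g combustion sample mol Br = 0.032508 mol
Divide by the smallest (0.032508 mol): C 3.000, H 2.500, Br 1.000
Multiplying each by 2 gives whole numbers: C 6.00, H 5.00, Br 2.00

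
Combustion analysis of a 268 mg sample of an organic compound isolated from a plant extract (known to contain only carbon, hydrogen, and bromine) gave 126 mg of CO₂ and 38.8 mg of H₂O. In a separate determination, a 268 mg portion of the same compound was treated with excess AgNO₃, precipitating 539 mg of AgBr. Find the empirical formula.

mol C = 0.126 g CO₂ ÷ 44.009 g/mol = 0.002863 mol
mol H = 2 × 0.0388 g H₂O ÷ 18.015 g/mol = 0.004308 mol
From the AgBr data: mol Br per gram of compound = (0.539 ÷ 187.772) ÷ 0.268 = 0.01071 mol/g, so in the 0.268 g combustion sample mol Br = 0.002871 mol
Divide by the smallest (0.002863 mol): C 1.000, H 1.505, Br 1.003
Multiplying each by 2 gives whole numbers: C 2.00, H 3.01, Br 2.01

C2H3Br2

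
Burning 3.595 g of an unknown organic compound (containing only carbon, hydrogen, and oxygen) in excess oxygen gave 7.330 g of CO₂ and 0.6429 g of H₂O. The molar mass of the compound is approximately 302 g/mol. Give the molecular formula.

C14H6O8

mol C = 7.330 g CO₂ ÷ 44.009 g/mol = 0.16656 mol
mol H = 2 × 0.6429 g H₂O ÷ 18.015 g/mol = 0.071374 mol
mass O = 3.595 − (2.0005 + 0.071945) = 1.5225 g → mol O = 1.5225 ÷ 15.999 = 0.095165 mol
Divide by the smallest (0.071374 mol): C 2.334, H 1.000, O 1.333
Multiplying each by 3 gives whole numbers: C 7.00, H 3.00, O 4.00
Empirical formula: C7H3O4
Empirical-formula mass = 151.10 g/mol; 302 ÷ 151.10 ≈ 2, so the molecular formula is C14H6O8.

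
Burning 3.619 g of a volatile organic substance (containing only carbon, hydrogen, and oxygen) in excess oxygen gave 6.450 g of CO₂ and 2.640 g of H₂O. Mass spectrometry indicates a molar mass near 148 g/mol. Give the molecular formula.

mol C = 6.450 g CO₂ ÷ 44.009 g/mol = 0.14656 mol
mol H = 2 × 2.640 g H₂O ÷ 18.015 g/mol = 0.29309 mol
mass O = 3.619 − (1.7603 + 0.29543) = 1.5632 g → mol O = 1.5632 ÷ 15.999 = 0.097708 mol
Divide by the smallest (0.097708 mol): C 1.500, H 3.000, O 1.000
Multiplying each by 2 gives whole numbers: C 3.00, H 6.00, O 2.00
Empirical formula: C3H6O2
Empirical-formula mass = 74.08 g/mol; 148 ÷ 74.08 ≈ 2, so the molecular formula is C6H12O4.

C6H12O4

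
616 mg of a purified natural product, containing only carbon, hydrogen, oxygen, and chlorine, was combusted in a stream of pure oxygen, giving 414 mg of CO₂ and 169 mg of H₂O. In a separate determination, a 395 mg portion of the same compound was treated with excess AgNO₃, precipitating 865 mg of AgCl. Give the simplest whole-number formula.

CH2ClO

mol C = 0.414 g CO₂ ÷ 44.009 g/mol = 0.009407 mol
mol H = 2 × 0.169 g H₂O ÷ 18.015 g/mol = 0.01876 mol
From the AgCl data: mol Cl per gram of compound = (0.865 ÷ 143.318) ÷ 0.395 = 0.01528 mol/g, so in the 0.616 g combustion sample mol Cl = 0.009412 mol
mass O = 0.616 − (0.1130 + 0.01891 + 0.3337) = 0.1504 g → mol O = 0.1504 ÷ 15.999 = 0.009402 mol
Divide by the smallest (0.009402 mol): C 1.001, H 1.995, Cl 1.001, O 1.000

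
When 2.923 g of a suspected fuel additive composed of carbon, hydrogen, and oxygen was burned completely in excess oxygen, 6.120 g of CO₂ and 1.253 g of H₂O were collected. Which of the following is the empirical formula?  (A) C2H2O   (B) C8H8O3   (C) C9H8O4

(A) C2H2O

mol C = 6.120 g CO₂ ÷ 44.009 g/mol = 0.13906 mol
mol H = 2 × 1.253 g H₂O ÷ 18.015 g/mol = 0.13911 mol
mass O = 2.923 − (1.6703 + 0.14022) = 1.1125 g → mol O = 1.1125 ÷ 15.999 = 0.069536 mol
Divide by the smallest (0.069536 mol): C 2.000, H 2.001, O 1.000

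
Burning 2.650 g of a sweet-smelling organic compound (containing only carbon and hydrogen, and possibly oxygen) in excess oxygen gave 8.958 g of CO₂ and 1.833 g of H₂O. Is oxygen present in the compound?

mol C = 8.958 g CO₂ ÷ 44.009 g/mol = 0.20355 mol
mol H = 2 × 1.833 g H₂O ÷ 18.015 g/mol = 0.20350 mol
C and H together account for 2.6500 g — essentially the entire 2.650 g sample — so the compound contains no oxygen.

no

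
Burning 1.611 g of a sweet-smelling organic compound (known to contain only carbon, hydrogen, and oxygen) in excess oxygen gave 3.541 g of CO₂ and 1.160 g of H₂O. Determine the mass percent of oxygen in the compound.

31.95%

mol C = 3.541 g CO₂ ÷ 44.009 g/mol = 0.080461 mol
mol H = 2 × 1.160 g H₂O ÷ 18.015 g/mol = 0.12878 mol
mass O = 1.611 − (0.96641 + 0.12981) = 0.51477 g → mol O = 0.51477 ÷ 15.999 = 0.032175 mol
mass % O = 0.51477 g ÷ 1.611 g × 100%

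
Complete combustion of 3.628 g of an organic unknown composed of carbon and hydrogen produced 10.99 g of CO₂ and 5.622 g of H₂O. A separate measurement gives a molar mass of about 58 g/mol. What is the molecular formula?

mol C = 10.99 g CO₂ ÷ 44.009 g/mol = 0.24972 mol
mol H = 2 × 5.622 g H₂O ÷ 18.015 g/mol = 0.62415 mol
Divide by the smallest (0.24972 mol): C 1.000, H 2.499
Multiplying each by 2 gives whole numbers: C 2.00, H 5.00
Empirical formula: C2H5
Empirical-formula mass = 29.06 g/mol; 58 ÷ 29.06 ≈ 2, so the molecular formula is C4H10.

C4H10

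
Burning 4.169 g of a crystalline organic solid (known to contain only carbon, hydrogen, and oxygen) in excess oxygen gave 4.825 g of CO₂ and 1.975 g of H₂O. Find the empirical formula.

mol C = 4.825 g CO₂ ÷ 44.009 g/mol = 0.10964 mol
mol H = 2 × 1.975 g H₂O ÷ 18.015 g/mol = 0.21926 mol
mass O = 4.169 − (1.3168 + 0.22102) = 2.6311 g → mol O = 2.6311 ÷ 15.999 = 0.16446 mol
Divide by the smallest (0.10964 mol): C 1.000, H 2.000, O 1.500
Multiplying each by 2 gives whole numbers: C 2.00, H 4.00, O 3.00

C2H4O3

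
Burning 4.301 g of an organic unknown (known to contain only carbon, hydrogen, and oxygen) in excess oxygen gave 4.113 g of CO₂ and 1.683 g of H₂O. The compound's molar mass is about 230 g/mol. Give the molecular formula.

C5H10O10

mol C = 4.113 g CO₂ ÷ 44.009 g/mol = 0.093458 mol
mol H = 2 × 1.683 g H₂O ÷ 18.015 g/mol = 0.18684 mol
mass O = 4.301 − (1.1225 + 0.18834) = 2.9901 g → mol O = 2.9901 ÷ 15.999 = 0.18690 mol
Divide by the smallest (0.093458 mol): C 1.000, H 1.999, O 2.000
Empirical formula: CH2O2
Empirical-formula mass = 46.02 g/mol; 230 ÷ 46.02 ≈ 5, so the molecular formula is C5H10O10.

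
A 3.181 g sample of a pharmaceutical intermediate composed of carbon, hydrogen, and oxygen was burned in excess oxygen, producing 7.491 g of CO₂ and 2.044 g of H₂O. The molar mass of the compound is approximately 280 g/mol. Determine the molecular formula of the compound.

mol C = 7.491 g CO₂ ÷ 44.009 g/mol = 0.17022 mol
mol H = 2 × 2.044 g H₂O ÷ 18.015 g/mol = 0.22692 mol
mass O = 3.181 − (2.0445 + 0.22874) = 0.90781 g → mol O = 0.90781 ÷ 15.999 = 0.056742 mol
Divide by the smallest (0.056742 mol): C 3.000, H 3.999, O 1.000
Empirical formula: C3H4O
Empirical-formula mass = 56.06 g/mol; 280 ÷ 56.06 ≈ 5, so the molecular formula is C15H20O5.

C15H20O5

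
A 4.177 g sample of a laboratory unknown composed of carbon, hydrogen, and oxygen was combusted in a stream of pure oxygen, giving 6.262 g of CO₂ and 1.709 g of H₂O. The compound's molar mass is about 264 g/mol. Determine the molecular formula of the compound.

C9H12O9

mol C = 6.262 g CO₂ ÷ 44.009 g/mol = 0.14229 mol
mol H = 2 × 1.709 g H₂O ÷ 18.015 g/mol = 0.18973 mol
mass O = 4.177 − (1.7090 + 0.19125) = 2.2767 g → mol O = 2.2767 ÷ 15.999 = 0.14230 mol
Divide by the smallest (0.14229 mol): C 1.000, H 1.333, O 1.000
Multiplying each by 3 gives whole numbers: C 3.00, H 4.00, O 3.00
Empirical formula: C3H4O3
Empirical-formula mass = 88.06 g/mol; 264 ÷ 88.06 ≈ 3, so the molecular formula is C9H12O9.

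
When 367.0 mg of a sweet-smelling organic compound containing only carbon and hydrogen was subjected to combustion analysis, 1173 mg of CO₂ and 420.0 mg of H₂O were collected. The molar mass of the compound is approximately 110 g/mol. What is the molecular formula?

mol C = 1.173 g CO₂ ÷ 44.009 g/mol = 0.026654 mol
mol H = 2 × 0.4200 g H₂O ÷ 18.015 g/mol = 0.046628 mol
Divide by the smallest (0.026654 mol): C 1.000, H 1.749
Multiplying each by 4 gives whole numbers: C 4.00, H 7.00
Empirical formula: C4H7
Empirical-formula mass = 55.10 g/mol; 110 ÷ 55.10 ≈ 2, so the molecular formula is C8H14.

C8H14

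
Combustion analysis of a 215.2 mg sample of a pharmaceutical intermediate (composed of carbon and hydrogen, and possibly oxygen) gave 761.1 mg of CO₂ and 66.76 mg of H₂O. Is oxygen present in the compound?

mol C = 0.7611 g CO₂ ÷ 44.009 g/mol = 0.017294 mol
mol H = 2 × 0.06676 g H₂O ÷ 18.015 g/mol = 0.0074116 mol
C and H together account for 0.21519 g — essentially the entire 0.2152 g sample — so the compound contains no oxygen.

no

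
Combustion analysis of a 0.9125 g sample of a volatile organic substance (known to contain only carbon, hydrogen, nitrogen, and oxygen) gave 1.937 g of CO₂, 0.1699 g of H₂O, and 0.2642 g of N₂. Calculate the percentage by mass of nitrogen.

mol C = 1.937 g CO₂ ÷ 44.009 g/mol = 0.044014 mol
mol H = 2 × 0.1699 g H₂O ÷ 18.015 g/mol = 0.018862 mol
mol N = 2 × 0.2642 g N₂ ÷ 28.014 g/mol = 0.018862 mol
mass O = 0.9125 − (0.52865 + 0.019013 + 0.26420) = 0.10064 g → mol O = 0.10064 ÷ 15.999 = 0.0062903 mol
mass % N = 0.26420 g ÷ 0.9125 g × 100%

28.95%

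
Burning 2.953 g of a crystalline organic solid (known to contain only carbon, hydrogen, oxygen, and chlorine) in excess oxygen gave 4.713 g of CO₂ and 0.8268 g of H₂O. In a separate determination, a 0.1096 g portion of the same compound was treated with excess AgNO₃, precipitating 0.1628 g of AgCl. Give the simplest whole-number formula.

mol C = 4.713 g CO₂ ÷ 44.009 g/mol = 0.10709 mol
mol H = 2 × 0.8268 g H₂O ÷ 18.015 g/mol = 0.091790 mol
From the AgCl data: mol Cl per gram of compound = (0.1628 ÷ 143.318) ÷ 0.1096 = 0.010364 mol/g, so in the 2.953 g combustion sample mol Cl = 0.030606 mol
mass O = 2.953 − (1.2863 + 0.092524 + 1.0850) = 0.48921 g → mol O = 0.48921 ÷ 15.999 = 0.030578 mol
Divide by the smallest (0.030578 mol): C 3.502, H 3.002, Cl 1.001, O 1.000
Multiplying each by 2 gives whole numbers: C 7.00, H 6.00, Cl 2.00, O 2.00

C7H6Cl2O2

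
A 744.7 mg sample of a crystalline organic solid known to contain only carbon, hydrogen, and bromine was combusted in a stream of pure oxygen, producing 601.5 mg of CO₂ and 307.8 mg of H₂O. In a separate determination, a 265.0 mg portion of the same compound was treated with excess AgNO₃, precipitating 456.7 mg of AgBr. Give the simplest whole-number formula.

C2H5Br

mol C = 0.6015 g CO₂ ÷ 44.009 g/mol = 0.013668 mol
mol H = 2 × 0.3078 g H₂O ÷ 18.015 g/mol = 0.034172 mol
From the AgBr data: mol Br per gram of compound = (0.4567 ÷ 187.772) ÷ 0.2650 = 0.0091781 mol/g, so in the 0.7447 g combustion sample mol Br = 0.0068350 mol
Divide by the smallest (0.0068350 mol): C 2.000, H 5.000, Br 1.000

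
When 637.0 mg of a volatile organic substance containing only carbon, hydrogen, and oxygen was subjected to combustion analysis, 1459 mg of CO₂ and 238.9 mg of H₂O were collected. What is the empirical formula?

mol C = 1.459 g CO₂ ÷ 44.009 g/mol = 0.033152 mol
mol H = 2 × 0.2389 g H₂O ÷ 18.015 g/mol = 0.026522 mol
mass O = 0.6370 − (0.39819 + 0.026735) = 0.21207 g → mol O = 0.21207 ÷ 15.999 = 0.013255 mol
Divide by the smallest (0.013255 mol): C 2.501, H 2.001, O 1.000
Multiplying each by 2 gives whole numbers: C 5.00, H 4.00, O 2.00

C5H4O2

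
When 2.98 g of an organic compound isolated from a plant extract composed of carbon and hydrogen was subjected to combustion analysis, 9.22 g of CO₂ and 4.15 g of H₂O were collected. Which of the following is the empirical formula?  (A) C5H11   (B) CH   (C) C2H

(A) C5H11

mol C = 9.22 g CO₂ ÷ 44.009 g/mol = 0.2095 mol
mol H = 2 × 4.15 g H₂O ÷ 18.015 g/mol = 0.4607 mol
Divide by the smallest (0.2095 mol): C 1.000, H 2.199
Multiplying each by 5 gives whole numbers: C 5.00, H 11.00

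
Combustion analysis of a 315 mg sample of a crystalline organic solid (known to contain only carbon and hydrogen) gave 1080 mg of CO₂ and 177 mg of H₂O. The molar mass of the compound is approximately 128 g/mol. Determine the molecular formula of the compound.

C10H8

mol C = 1.08 g CO₂ ÷ 44.009 g/mol = 0.02454 mol
mol H = 2 × 0.177 g H₂O ÷ 18.015 g/mol = 0.01965 mol
Divide by the smallest (0.01965 mol): C 1.249, H 1.000
Multiplying each by 4 gives whole numbers: C 5.00, H 4.00
Empirical formula: C5H4
Empirical-formula mass = 64.09 g/mol; 128 ÷ 64.09 ≈ 2, so the molecular formula is C10H8.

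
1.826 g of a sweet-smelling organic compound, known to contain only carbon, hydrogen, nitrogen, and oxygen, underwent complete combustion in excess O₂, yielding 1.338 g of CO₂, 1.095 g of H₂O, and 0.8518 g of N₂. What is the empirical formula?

CH4N2O

mol C = 1.338 g CO₂ ÷ 44.009 g/mol = 0.030403 mol
mol H = 2 × 1.095 g H₂O ÷ 18.015 g/mol = 0.12157 mol
mol N = 2 × 0.8518 g N₂ ÷ 28.014 g/mol = 0.060812 mol
mass O = 1.826 − (0.36517 + 0.12254 + 0.85180) = 0.48649 g → mol O = 0.48649 ÷ 15.999 = 0.030408 mol
Divide by the smallest (0.030403 mol): C 1.000, H 3.998, N 2.000, O 1.000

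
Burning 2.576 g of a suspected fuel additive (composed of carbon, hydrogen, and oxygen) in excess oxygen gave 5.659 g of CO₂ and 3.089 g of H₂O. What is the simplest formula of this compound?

mol C = 5.659 g CO₂ ÷ 44.009 g/mol = 0.12859 mol
mol H = 2 × 3.089 g H₂O ÷ 18.015 g/mol = 0.34294 mol
mass O = 2.576 − (1.5445 + 0.34568) = 0.68586 g → mol O = 0.68586 ÷ 15.999 = 0.042869 mol
Divide by the smallest (0.042869 mol): C 3.000, H 8.000, O 1.000

C3H8O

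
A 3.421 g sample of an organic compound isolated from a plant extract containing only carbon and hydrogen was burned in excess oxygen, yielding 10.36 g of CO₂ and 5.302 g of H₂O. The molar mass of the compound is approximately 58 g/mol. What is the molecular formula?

C4H10

mol C = 10.36 g CO₂ ÷ 44.009 g/mol = 0.23541 mol
mol H = 2 × 5.302 g H₂O ÷ 18.015 g/mol = 0.58862 mol
Divide by the smallest (0.23541 mol): C 1.000, H 2.500
Multiplying each by 2 gives whole numbers: C 2.00, H 5.00
Empirical formula: C2H5
Empirical-formula mass = 29.06 g/mol; 58 ÷ 29.06 ≈ 2, so the molecular formula is C4H10.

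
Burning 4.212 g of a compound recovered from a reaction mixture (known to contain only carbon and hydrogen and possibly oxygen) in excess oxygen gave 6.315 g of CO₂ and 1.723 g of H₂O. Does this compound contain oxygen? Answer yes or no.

yes

mol C = 6.315 g CO₂ ÷ 44.009 g/mol = 0.14349 mol
mol H = 2 × 1.723 g H₂O ÷ 18.015 g/mol = 0.19129 mol
C and H account for only 1.9163 g of the 4.212 g sample; the remaining 2.2957 g must be oxygen.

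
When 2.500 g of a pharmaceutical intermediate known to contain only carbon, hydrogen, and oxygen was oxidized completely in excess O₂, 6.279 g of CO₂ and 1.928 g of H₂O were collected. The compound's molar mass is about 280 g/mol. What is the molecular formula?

C16H24O4

mol C = 6.279 g CO₂ ÷ 44.009 g/mol = 0.14268 mol
mol H = 2 × 1.928 g H₂O ÷ 18.015 g/mol = 0.21404 mol
mass O = 2.500 − (1.7137 + 0.21576) = 0.57057 g → mol O = 0.57057 ÷ 15.999 = 0.035663 mol
Divide by the smallest (0.035663 mol): C 4.001, H 6.002, O 1.000
Empirical formula: C4H6O
Empirical-formula mass = 70.09 g/mol; 280 ÷ 70.09 ≈ 4, so the molecular formula is C16H24O4.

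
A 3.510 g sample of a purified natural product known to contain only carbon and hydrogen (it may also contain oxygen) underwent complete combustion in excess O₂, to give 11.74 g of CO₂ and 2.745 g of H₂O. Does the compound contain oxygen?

mol C = 11.74 g CO₂ ÷ 44.009 g/mol = 0.26676 mol
mol H = 2 × 2.745 g H₂O ÷ 18.015 g/mol = 0.30475 mol
C and H together account for 3.5113 g — essentially the entire 3.510 g sample — so the compound contains no oxygen.

no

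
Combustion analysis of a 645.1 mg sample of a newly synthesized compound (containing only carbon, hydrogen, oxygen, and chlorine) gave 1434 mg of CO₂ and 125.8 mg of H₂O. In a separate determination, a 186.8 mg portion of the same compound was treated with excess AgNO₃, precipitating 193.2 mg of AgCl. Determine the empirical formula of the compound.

C7H3ClO

mol C = 1.434 g CO₂ ÷ 44.009 g/mol = 0.032584 mol
mol H = 2 × 0.1258 g H₂O ÷ 18.015 g/mol = 0.013966 mol
From the AgCl data: mol Cl per gram of compound = (0.1932 ÷ 143.318) ÷ 0.1868 = 0.0072165 mol/g, so in the 0.6451 g combustion sample mol Cl = 0.0046554 mol
mass O = 0.6451 − (0.39137 + 0.014078 + 0.16503) = 0.074619 g → mol O = 0.074619 ÷ 15.999 = 0.0046640 mol
Divide by the smallest (0.0046554 mol): C 6.999, H 3.000, Cl 1.000, O 1.002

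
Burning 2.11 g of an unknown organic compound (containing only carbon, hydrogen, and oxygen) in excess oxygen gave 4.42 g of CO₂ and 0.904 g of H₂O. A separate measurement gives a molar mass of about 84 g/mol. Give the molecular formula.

mol C = 4.42 g CO₂ ÷ 44.009 g/mol = 0.1004 mol
mol H = 2 × 0.904 g H₂O ÷ 18.015 g/mol = 0.1004 mol
mass O = 2.11 − (1.206 + 0.1012) = 0.8025 g → mol O = 0.8025 ÷ 15.999 = 0.05016 mol
Divide by the smallest (0.05016 mol): C 2.002, H 2.001, O 1.000
Empirical formula: C2H2O
Empirical-formula mass = 42.04 g/mol; 84 ÷ 42.04 ≈ 2, so the molecular formula is C4H4O2.

C4H4O2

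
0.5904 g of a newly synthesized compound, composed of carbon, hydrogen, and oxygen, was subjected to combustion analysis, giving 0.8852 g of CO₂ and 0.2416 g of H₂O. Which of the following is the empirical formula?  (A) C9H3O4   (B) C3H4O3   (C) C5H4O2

(B) C3H4O3

mol C = 0.8852 g CO₂ ÷ 44.009 g/mol = 0.020114 mol
mol H = 2 × 0.2416 g H₂O ÷ 18.015 g/mol = 0.026822 mol
mass O = 0.5904 − (0.24159 + 0.027037) = 0.32177 g → mol O = 0.32177 ÷ 15.999 = 0.020112 mol
Divide by the smallest (0.020112 mol): C 1.000, H 1.334, O 1.000
Multiplying each by 3 gives whole numbers: C 3.00, H 4.00, O 3.00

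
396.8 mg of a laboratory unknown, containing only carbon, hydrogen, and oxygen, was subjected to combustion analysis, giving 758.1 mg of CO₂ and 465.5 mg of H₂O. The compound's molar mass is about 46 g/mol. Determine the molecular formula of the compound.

mol C = 0.7581 g CO₂ ÷ 44.009 g/mol = 0.017226 mol
mol H = 2 × 0.4655 g H₂O ÷ 18.015 g/mol = 0.051679 mol
mass O = 0.3968 − (0.20690 + 0.052093) = 0.13781 g → mol O = 0.13781 ÷ 15.999 = 0.0086134 mol
Divide by the smallest (0.0086134 mol): C 2.000, H 6.000, O 1.000
Empirical formula: C2H6O
Empirical-formula mass = 46.07 g/mol; 46 ÷ 46.07 ≈ 1, so the molecular formula is C2H6O.

C2H6O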